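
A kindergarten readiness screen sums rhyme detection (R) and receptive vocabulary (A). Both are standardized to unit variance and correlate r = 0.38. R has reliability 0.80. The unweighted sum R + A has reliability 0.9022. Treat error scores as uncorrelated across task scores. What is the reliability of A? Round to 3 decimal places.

0.930

Var(R+A) = 2 + 2·0.38 = 2.760.
True-score variance = ρ_R + ρ_A + 2·0.38, so 0.9022 = (0.80 + ρ_A + 0.76) / 2.760.
ρ_A = 0.9022·2.760 − 0.80 − 0.76 = 0.930.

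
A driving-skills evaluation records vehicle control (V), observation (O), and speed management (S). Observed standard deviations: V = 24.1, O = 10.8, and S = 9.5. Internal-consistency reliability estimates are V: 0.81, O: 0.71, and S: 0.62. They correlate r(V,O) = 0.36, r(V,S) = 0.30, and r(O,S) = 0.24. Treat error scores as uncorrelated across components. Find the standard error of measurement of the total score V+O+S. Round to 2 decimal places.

Var(total) = 787.7 + 374.02 = 1161.72.
True-score variance = 609.226 + 374.02 = 983.245, so reliability = 0.8464.
Error variance = 1161.72 − 983.245 = 178.475; SEM = √178.475 = 13.36.

13.36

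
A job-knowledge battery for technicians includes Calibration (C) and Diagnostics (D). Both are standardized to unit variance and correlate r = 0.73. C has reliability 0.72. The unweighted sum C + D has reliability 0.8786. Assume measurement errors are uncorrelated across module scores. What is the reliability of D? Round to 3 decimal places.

Var(C+D) = 2 + 2·0.73 = 3.460.
True-score variance = ρ_C + ρ_D + 2·0.73, so 0.8786 = (0.72 + ρ_D + 1.46) / 3.460.
ρ_D = 0.8786·3.460 − 0.72 − 1.46 = 0.860.

0.860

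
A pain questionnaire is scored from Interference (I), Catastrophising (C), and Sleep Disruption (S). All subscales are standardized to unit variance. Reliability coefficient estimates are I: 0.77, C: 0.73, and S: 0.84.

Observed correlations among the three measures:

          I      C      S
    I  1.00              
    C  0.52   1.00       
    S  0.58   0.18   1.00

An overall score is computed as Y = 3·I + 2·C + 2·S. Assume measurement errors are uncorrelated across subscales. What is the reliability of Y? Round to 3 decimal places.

Var(Y) = 3² + 2² + 2² + 2·[6·0.52 + 6·0.58 + 4·0.18] = 17 + 14.64 = 31.64.
With uncorrelated errors the cross-covariances are all true-score covariance, so they carry over unchanged; only the diagonal terms shrink to ρᵢσᵢ².
True-score variance = [3²·0.77 + 2²·0.73 + 2²·0.84] + 14.64 = 13.21 + 14.64 = 27.85.
Reliability = 27.85 / 31.64 = 0.880.

0.880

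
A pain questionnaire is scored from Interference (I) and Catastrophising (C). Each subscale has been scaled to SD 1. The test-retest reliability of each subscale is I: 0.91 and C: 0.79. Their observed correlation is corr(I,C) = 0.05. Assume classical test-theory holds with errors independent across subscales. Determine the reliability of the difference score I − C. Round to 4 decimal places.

Var(I−C) = 1 + 1 − 2·0.05 = 2 − 0.1 = 1.9.
Because errors are independent across components, Cov(Tᵢ,Tⱼ) = Cov(Xᵢ,Xⱼ); the off-diagonal part of the true-score variance is the same as above.
True-score variance = [0.91 + 0.79] − 0.1 = 1.7 − 0.1 = 1.6.
Reliability = 1.6 / 1.9 = 0.8421.

0.8421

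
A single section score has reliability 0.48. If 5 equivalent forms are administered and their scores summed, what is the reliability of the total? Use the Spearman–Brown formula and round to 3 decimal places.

0.822

ρ_k = kρ / (1 + (k−1)ρ) = 5·0.48 / (1 + 4·0.48) = 2.400 / 2.920 = 0.822.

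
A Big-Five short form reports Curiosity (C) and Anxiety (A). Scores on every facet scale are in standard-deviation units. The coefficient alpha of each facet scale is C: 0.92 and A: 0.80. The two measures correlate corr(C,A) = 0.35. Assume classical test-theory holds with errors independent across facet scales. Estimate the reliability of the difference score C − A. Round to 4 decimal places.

0.7846

Var(C−A) = 1 + 1 − 2·0.35 = 2 − 0.7 = 1.3.
Because errors are independent across components, Cov(Tᵢ,Tⱼ) = Cov(Xᵢ,Xⱼ); the off-diagonal part of the true-score variance is the same as above.
True-score variance = [0.92 + 0.80] − 0.7 = 1.72 − 0.7 = 1.02.
Reliability = 1.02 / 1.3 = 0.7846.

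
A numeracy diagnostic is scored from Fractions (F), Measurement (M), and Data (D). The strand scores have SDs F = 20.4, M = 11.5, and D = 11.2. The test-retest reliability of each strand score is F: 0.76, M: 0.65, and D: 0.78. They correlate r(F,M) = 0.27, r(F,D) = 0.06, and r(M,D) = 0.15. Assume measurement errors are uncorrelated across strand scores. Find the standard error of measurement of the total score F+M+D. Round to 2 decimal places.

13.18

Var(total) = 673.85 + 192.742 = 866.592.
True-score variance = 500.087 + 192.742 = 692.829, so reliability = 0.7995.
Error variance = 866.592 − 692.829 = 173.763; SEM = √173.763 = 13.18.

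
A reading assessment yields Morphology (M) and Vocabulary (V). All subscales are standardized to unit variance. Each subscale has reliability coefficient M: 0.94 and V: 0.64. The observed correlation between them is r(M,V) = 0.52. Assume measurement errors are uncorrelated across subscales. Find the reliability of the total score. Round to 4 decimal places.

Var(M+V) = 2 + 2·[0.52] = 2 + 1.04 = 3.04.
Under uncorrelated errors the observed covariances equal the true-score covariances, so only the own-variance terms attenuate.
True-score variance = [0.94 + 0.64] + 1.04 = 1.58 + 1.04 = 2.62.
Reliability = 2.62 / 3.04 = 0.8618.

0.8618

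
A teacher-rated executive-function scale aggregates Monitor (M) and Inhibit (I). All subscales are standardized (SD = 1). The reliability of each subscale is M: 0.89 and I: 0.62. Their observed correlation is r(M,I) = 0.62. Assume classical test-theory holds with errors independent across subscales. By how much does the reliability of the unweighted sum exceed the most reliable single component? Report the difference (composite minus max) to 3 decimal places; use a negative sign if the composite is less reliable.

Var(sum) = 2 + 1.24 = 3.24; true-score variance = 1.51 + 1.24 = 2.75; composite reliability = 0.8488.
Max component reliability = 0.8900.
Difference = 0.8488 − 0.8900 = -0.041.

-0.041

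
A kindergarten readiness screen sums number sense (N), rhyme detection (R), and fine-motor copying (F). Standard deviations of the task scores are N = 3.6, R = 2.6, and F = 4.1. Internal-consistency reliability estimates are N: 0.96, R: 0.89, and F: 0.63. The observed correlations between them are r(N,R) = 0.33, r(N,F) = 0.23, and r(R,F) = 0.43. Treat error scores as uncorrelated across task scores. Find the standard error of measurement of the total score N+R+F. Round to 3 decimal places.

Var(total) = 36.53 + 22.1348 = 58.6648.
True-score variance = 29.0483 + 22.1348 = 51.1831, so reliability = 0.8725.
Error variance = 58.6648 − 51.1831 = 7.4817; SEM = √7.4817 = 2.735.

2.735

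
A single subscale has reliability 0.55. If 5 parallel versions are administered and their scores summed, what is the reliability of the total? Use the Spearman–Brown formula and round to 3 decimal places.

ρ_k = kρ / (1 + (k−1)ρ) = 5·0.55 / (1 + 4·0.55) = 2.750 / 3.200 = 0.859.

0.859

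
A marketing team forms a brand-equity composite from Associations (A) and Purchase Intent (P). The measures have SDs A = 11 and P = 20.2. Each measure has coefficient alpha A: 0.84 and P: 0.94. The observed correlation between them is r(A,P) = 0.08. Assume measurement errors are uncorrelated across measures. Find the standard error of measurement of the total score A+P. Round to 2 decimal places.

Var(total) = 529.04 + 35.552 = 564.592.
True-score variance = 485.198 + 35.552 = 520.75, so reliability = 0.9223.
Error variance = 564.592 − 520.75 = 43.8424; SEM = √43.8424 = 6.62.

6.62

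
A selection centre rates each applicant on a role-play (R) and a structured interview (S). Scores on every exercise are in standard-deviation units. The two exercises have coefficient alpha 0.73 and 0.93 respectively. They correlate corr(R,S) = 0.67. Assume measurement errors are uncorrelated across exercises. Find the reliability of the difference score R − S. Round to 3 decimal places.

Var(R−S) = 1 + 1 − 2·0.67 = 2 − 1.34 = 0.66.
Because errors are independent across components, Cov(Tᵢ,Tⱼ) = Cov(Xᵢ,Xⱼ); the off-diagonal part of the true-score variance is the same as above.
True-score variance = [0.73 + 0.93] − 1.34 = 1.66 − 1.34 = 0.32.
Reliability = 0.32 / 0.66 = 0.485.

0.485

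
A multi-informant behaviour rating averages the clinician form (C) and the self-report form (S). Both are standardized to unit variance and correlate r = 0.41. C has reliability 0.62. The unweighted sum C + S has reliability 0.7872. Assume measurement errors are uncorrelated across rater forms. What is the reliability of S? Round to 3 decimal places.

Var(C+S) = 2 + 2·0.41 = 2.820.
True-score variance = ρ_C + ρ_S + 2·0.41, so 0.7872 = (0.62 + ρ_S + 0.82) / 2.820.
ρ_S = 0.7872·2.820 − 0.62 − 0.82 = 0.780.

0.780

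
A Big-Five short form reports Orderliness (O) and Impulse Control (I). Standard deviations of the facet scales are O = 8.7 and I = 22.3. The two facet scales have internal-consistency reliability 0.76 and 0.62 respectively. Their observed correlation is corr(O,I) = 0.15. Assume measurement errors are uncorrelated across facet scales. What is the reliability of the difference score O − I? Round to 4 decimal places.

0.5976

Var(O−I) = 8.7² + 22.3² − 2·8.7·22.3·0.15 = 572.98 − 58.203 = 514.777.
Because errors are independent across components, Cov(Tᵢ,Tⱼ) = Cov(Xᵢ,Xⱼ); the off-diagonal part of the true-score variance is the same as above.
True-score variance = [8.7²·0.76 + 22.3²·0.62] − 58.203 = 365.844 − 58.203 = 307.641.
Reliability = 307.641 / 514.777 = 0.5976.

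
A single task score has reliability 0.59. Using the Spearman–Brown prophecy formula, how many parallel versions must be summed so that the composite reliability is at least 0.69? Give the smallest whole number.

2

k ≥ ρ*(1−ρ₁)/(ρ₁(1−ρ*)) = 0.69·0.41 / (0.59·0.31) = 1.547.
Smallest integer k = 2.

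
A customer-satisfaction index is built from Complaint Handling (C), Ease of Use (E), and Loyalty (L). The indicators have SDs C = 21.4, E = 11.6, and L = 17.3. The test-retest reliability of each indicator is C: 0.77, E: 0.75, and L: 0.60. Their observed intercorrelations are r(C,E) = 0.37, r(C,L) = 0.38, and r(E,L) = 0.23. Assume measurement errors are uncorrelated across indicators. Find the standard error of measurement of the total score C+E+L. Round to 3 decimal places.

Var(total) = 891.81 + 557.378 = 1449.19.
True-score variance = 633.123 + 557.378 = 1190.5, so reliability = 0.8215.
Error variance = 1449.19 − 1190.5 = 258.687; SEM = √258.687 = 16.084.

16.084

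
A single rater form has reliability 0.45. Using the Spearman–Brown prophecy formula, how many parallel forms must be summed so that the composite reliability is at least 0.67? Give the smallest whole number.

3

k ≥ ρ*(1−ρ₁)/(ρ₁(1−ρ*)) = 0.67·0.55 / (0.45·0.33) = 2.481.
Smallest integer k = 3.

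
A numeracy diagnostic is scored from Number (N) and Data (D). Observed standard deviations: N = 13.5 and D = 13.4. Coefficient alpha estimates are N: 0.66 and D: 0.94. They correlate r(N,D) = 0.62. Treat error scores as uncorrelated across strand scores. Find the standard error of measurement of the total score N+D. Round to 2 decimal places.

Var(total) = 361.81 + 224.316 = 586.126.
True-score variance = 289.071 + 224.316 = 513.387, so reliability = 0.8759.
Error variance = 586.126 − 513.387 = 72.7386; SEM = √72.7386 = 8.53.

8.53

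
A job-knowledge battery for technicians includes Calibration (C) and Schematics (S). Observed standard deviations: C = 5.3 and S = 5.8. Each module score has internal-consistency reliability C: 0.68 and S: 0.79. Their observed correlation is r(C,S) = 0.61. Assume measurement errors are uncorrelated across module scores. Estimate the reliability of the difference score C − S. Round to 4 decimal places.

Var(C−S) = 5.3² + 5.8² − 2·5.3·5.8·0.61 = 61.73 − 37.5028 = 24.2272.
With uncorrelated errors the cross-covariances are all true-score covariance, so they carry over unchanged; only the diagonal terms shrink to ρᵢσᵢ².
True-score variance = [5.3²·0.68 + 5.8²·0.79] − 37.5028 = 45.6768 − 37.5028 = 8.174.
Reliability = 8.174 / 24.2272 = 0.3374.

0.3374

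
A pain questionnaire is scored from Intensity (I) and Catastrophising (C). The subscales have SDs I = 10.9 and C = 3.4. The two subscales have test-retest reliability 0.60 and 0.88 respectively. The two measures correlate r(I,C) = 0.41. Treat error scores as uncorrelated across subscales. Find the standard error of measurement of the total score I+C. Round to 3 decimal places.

6.994

Var(total) = 130.37 + 30.3892 = 160.759.
True-score variance = 81.4588 + 30.3892 = 111.848, so reliability = 0.6957.
Error variance = 160.759 − 111.848 = 48.9112; SEM = √48.9112 = 6.994.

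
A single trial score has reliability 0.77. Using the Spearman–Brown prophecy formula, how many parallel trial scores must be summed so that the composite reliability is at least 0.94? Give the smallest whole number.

k ≥ ρ*(1−ρ₁)/(ρ₁(1−ρ*)) = 0.94·0.23 / (0.77·0.06) = 4.680.
Smallest integer k = 5.

5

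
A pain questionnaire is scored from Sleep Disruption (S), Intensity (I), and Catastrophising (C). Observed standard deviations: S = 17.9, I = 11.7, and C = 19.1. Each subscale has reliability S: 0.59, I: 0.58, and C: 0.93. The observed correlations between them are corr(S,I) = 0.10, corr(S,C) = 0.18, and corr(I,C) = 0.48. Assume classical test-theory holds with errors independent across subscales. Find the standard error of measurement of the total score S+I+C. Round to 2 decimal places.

Var(total) = 822.11 + 379.498 = 1201.61.
True-score variance = 607.711 + 379.498 = 987.209, so reliability = 0.8216.
Error variance = 1201.61 − 987.209 = 214.399; SEM = √214.399 = 14.64.

14.64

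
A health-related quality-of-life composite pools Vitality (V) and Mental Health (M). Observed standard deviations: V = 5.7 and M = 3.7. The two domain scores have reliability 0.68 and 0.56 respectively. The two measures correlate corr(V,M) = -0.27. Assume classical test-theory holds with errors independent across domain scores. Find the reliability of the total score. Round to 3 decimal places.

Var(V+M) = 5.7² + 3.7² + 2·[5.7·3.7·(-0.27)] = 46.18 − 11.3886 = 34.7914.
With uncorrelated errors the cross-covariances are all true-score covariance, so they carry over unchanged; only the diagonal terms shrink to ρᵢσᵢ².
True-score variance = [5.7²·0.68 + 3.7²·0.56] − 11.3886 = 29.7596 − 11.3886 = 18.371.
Reliability = 18.371 / 34.7914 = 0.528.

0.528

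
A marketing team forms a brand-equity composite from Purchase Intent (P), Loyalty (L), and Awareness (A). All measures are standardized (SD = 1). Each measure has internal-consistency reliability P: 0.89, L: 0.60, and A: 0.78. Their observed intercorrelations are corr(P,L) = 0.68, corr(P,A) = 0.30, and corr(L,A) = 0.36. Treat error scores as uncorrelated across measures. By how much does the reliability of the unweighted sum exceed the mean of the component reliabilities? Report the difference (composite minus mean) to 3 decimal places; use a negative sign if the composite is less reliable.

0.115

Var(sum) = 3 + 2.68 = 5.68; true-score variance = 2.27 + 2.68 = 4.95; composite reliability = 0.8715.
Mean component reliability = 0.7567.
Difference = 0.8715 − 0.7567 = 0.115.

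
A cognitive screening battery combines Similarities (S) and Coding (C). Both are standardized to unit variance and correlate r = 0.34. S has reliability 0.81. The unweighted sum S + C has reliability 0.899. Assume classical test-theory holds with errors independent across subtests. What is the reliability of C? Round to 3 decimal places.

0.919

Var(S+C) = 2 + 2·0.34 = 2.680.
True-score variance = ρ_S + ρ_C + 2·0.34, so 0.899 = (0.81 + ρ_C + 0.68) / 2.680.
ρ_C = 0.899·2.680 − 0.81 − 0.68 = 0.919.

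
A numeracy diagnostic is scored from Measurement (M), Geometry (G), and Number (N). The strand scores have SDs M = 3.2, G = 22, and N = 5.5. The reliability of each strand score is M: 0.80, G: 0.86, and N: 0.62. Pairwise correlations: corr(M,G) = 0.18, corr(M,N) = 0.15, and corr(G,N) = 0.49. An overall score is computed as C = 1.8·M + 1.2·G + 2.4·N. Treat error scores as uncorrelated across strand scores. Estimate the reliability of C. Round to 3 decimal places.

0.871

Var(C) = 1.8²·3.2² + 1.2²·22² + 2.4²·5.5² + 2·[2.16·3.2·22·0.18 + 4.32·3.2·5.5·0.15 + 2.88·22·5.5·0.49] = 904.378 + 419.063 = 1323.44.
Under uncorrelated errors the observed covariances equal the true-score covariances, so only the own-variance terms attenuate.
True-score variance = [1.8²·3.2²·0.80 + 1.2²·22²·0.86 + 2.4²·5.5²·0.62] + 419.063 = 733.956 + 419.063 = 1153.02.
Reliability = 1153.02 / 1323.44 = 0.871.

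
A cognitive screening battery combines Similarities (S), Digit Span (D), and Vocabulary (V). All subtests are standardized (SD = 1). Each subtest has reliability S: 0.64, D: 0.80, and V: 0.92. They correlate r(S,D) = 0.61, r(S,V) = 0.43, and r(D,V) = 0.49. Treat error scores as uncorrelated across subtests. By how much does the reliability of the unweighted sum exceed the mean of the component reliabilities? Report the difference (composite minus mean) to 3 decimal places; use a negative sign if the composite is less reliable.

Var(sum) = 3 + 3.06 = 6.06; true-score variance = 2.36 + 3.06 = 5.42; composite reliability = 0.8944.
Mean component reliability = 0.7867.
Difference = 0.8944 − 0.7867 = 0.108.

0.108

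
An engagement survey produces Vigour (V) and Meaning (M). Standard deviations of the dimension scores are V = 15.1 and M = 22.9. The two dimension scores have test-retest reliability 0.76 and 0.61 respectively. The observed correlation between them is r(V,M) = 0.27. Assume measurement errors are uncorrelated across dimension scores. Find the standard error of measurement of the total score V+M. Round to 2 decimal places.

16.10

Var(total) = 752.42 + 186.727 = 939.147.
True-score variance = 493.178 + 186.727 = 679.904, so reliability = 0.7240.
Error variance = 939.147 − 679.904 = 259.242; SEM = √259.242 = 16.10.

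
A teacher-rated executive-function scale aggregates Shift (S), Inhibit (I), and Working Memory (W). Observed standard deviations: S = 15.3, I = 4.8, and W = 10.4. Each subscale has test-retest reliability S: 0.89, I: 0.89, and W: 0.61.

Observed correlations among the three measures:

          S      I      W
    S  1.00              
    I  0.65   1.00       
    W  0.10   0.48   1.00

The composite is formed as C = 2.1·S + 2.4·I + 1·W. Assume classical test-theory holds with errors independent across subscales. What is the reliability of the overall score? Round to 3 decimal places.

Var(C) = 2.1²·15.3² + 2.4²·4.8² + 10.4² + 2·[5.04·15.3·4.8·0.65 + 2.1·15.3·10.4·0.10 + 2.4·4.8·10.4·0.48] = 1273.21 + 663.025 = 1936.23.
Under uncorrelated errors the observed covariances equal the true-score covariances, so only the own-variance terms attenuate.
True-score variance = [2.1²·15.3²·0.89 + 2.4²·4.8²·0.89 + 10.4²·0.61] + 663.025 = 1102.87 + 663.025 = 1765.89.
Reliability = 1765.89 / 1936.23 = 0.912.

0.912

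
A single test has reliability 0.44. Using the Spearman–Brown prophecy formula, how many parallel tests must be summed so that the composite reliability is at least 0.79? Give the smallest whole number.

k ≥ ρ*(1−ρ₁)/(ρ₁(1−ρ*)) = 0.79·0.56 / (0.44·0.21) = 4.788.
Smallest integer k = 5.

5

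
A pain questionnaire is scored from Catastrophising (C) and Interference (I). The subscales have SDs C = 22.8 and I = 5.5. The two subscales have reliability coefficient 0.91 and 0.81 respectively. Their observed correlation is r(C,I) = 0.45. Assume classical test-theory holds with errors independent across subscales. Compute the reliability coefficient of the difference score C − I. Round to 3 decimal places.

Var(C−I) = 22.8² + 5.5² − 2·22.8·5.5·0.45 = 550.09 − 112.86 = 437.23.
With uncorrelated errors the cross-covariances are all true-score covariance, so they carry over unchanged; only the diagonal terms shrink to ρᵢσᵢ².
True-score variance = [22.8²·0.91 + 5.5²·0.81] − 112.86 = 497.557 − 112.86 = 384.697.
Reliability = 384.697 / 437.23 = 0.880.

0.880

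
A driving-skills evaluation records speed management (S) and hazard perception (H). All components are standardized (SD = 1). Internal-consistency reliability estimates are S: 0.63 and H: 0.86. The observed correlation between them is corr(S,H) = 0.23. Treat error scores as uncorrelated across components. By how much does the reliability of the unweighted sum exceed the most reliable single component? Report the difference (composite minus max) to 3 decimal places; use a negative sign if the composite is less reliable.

Var(sum) = 2 + 0.46 = 2.46; true-score variance = 1.49 + 0.46 = 1.95; composite reliability = 0.7927.
Max component reliability = 0.8600.
Difference = 0.7927 − 0.8600 = -0.067.

-0.067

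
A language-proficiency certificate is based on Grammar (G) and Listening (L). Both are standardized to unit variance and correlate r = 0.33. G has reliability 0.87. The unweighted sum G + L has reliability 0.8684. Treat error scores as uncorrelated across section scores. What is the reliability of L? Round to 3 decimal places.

Var(G+L) = 2 + 2·0.33 = 2.660.
True-score variance = ρ_G + ρ_L + 2·0.33, so 0.8684 = (0.87 + ρ_L + 0.66) / 2.660.
ρ_L = 0.8684·2.660 − 0.87 − 0.66 = 0.780.

0.780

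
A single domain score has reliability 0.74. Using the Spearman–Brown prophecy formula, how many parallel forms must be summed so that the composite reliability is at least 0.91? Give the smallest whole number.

k ≥ ρ*(1−ρ₁)/(ρ₁(1−ρ*)) = 0.91·0.26 / (0.74·0.09) = 3.553.
Smallest integer k = 4.

4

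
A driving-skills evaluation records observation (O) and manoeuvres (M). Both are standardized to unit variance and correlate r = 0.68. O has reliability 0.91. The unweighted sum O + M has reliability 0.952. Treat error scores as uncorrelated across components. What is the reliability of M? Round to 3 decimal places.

0.929

Var(O+M) = 2 + 2·0.68 = 3.360.
True-score variance = ρ_O + ρ_M + 2·0.68, so 0.952 = (0.91 + ρ_M + 1.36) / 3.360.
ρ_M = 0.952·3.360 − 0.91 − 1.36 = 0.929.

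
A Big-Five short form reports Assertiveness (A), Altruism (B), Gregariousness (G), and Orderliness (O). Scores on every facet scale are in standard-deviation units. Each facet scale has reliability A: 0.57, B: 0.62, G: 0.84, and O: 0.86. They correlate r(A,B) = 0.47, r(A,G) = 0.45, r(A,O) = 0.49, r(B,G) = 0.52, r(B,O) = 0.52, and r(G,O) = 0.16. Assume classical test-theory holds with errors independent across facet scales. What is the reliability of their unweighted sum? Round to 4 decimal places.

Var(A+B+G+O) = 4 + 2·[0.47 + 0.45 + 0.49 + 0.52 + 0.52 + 0.16] = 4 + 5.22 = 9.22.
Because errors are independent across components, Cov(Tᵢ,Tⱼ) = Cov(Xᵢ,Xⱼ); the off-diagonal part of the true-score variance is the same as above.
True-score variance = [0.57 + 0.62 + 0.84 + 0.86] + 5.22 = 2.89 + 5.22 = 8.11.
Reliability = 8.11 / 9.22 = 0.8796.

0.8796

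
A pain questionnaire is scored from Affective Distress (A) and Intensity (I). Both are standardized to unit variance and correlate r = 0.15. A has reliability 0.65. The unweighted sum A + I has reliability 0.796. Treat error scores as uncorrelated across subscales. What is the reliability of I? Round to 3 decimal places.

0.881

Var(A+I) = 2 + 2·0.15 = 2.300.
True-score variance = ρ_A + ρ_I + 2·0.15, so 0.796 = (0.65 + ρ_I + 0.30) / 2.300.
ρ_I = 0.796·2.300 − 0.65 − 0.30 = 0.881.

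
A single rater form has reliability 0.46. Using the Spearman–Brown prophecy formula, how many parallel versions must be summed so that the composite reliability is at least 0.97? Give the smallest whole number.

k ≥ ρ*(1−ρ₁)/(ρ₁(1−ρ*)) = 0.97·0.54 / (0.46·0.03) = 37.957.
Smallest integer k = 38.

38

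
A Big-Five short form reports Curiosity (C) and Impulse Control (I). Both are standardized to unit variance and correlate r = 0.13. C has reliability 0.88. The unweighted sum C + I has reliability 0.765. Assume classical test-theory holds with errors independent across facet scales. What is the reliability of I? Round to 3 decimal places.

0.589

Var(C+I) = 2 + 2·0.13 = 2.260.
True-score variance = ρ_C + ρ_I + 2·0.13, so 0.765 = (0.88 + ρ_I + 0.26) / 2.260.
ρ_I = 0.765·2.260 − 0.88 − 0.26 = 0.589.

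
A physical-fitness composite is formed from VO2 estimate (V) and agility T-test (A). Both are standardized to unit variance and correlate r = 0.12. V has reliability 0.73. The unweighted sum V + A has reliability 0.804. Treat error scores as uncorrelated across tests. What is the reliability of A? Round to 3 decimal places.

0.831

Var(V+A) = 2 + 2·0.12 = 2.240.
True-score variance = ρ_V + ρ_A + 2·0.12, so 0.804 = (0.73 + ρ_A + 0.24) / 2.240.
ρ_A = 0.804·2.240 − 0.73 − 0.24 = 0.831.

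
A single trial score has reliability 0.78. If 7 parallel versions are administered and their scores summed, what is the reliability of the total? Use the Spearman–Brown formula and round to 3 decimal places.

ρ_k = kρ / (1 + (k−1)ρ) = 7·0.78 / (1 + 6·0.78) = 5.460 / 5.680 = 0.961.

0.961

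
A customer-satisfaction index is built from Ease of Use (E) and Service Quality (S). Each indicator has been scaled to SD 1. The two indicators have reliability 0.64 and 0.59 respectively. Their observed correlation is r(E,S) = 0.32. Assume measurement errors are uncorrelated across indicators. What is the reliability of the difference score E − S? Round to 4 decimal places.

Var(E−S) = 1 + 1 − 2·0.32 = 2 − 0.64 = 1.36.
Because errors are independent across components, Cov(Tᵢ,Tⱼ) = Cov(Xᵢ,Xⱼ); the off-diagonal part of the true-score variance is the same as above.
True-score variance = [0.64 + 0.59] − 0.64 = 1.23 − 0.64 = 0.59.
Reliability = 0.59 / 1.36 = 0.4338.

0.4338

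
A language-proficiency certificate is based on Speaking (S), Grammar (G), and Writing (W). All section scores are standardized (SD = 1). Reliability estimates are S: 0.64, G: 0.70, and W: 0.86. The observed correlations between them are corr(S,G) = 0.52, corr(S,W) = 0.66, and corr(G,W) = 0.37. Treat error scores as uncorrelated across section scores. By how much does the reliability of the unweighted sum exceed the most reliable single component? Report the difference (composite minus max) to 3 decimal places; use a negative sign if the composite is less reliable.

Var(sum) = 3 + 3.1 = 6.1; true-score variance = 2.2 + 3.1 = 5.3; composite reliability = 0.8689.
Max component reliability = 0.8600.
Difference = 0.8689 − 0.8600 = 0.009.

0.009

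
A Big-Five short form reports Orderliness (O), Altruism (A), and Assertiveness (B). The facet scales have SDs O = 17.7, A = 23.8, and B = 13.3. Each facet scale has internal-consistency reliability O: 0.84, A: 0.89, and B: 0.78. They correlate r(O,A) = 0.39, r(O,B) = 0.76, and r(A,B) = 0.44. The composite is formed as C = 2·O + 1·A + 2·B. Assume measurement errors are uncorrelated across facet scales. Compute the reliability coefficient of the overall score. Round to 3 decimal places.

Var(C) = 2²·17.7² + 23.8² + 2²·13.3² + 2·[2·17.7·23.8·0.39 + 4·17.7·13.3·0.76 + 2·23.8·13.3·0.44] = 2527.16 + 2645.57 = 5172.73.
Because errors are independent across components, Cov(Tᵢ,Tⱼ) = Cov(Xᵢ,Xⱼ); the off-diagonal part of the true-score variance is the same as above.
True-score variance = [2²·17.7²·0.84 + 23.8²·0.89 + 2²·13.3²·0.78] + 2645.57 = 2108.68 + 2645.57 = 4754.25.
Reliability = 4754.25 / 5172.73 = 0.919.

0.919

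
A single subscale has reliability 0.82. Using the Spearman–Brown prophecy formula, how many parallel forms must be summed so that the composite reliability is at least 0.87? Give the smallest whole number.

2

k ≥ ρ*(1−ρ₁)/(ρ₁(1−ρ*)) = 0.87·0.18 / (0.82·0.13) = 1.469.
Smallest integer k = 2.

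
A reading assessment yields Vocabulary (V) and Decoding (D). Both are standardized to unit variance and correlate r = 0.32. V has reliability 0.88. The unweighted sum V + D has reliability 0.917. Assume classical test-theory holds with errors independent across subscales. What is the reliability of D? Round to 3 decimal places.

0.901

Var(V+D) = 2 + 2·0.32 = 2.640.
True-score variance = ρ_V + ρ_D + 2·0.32, so 0.917 = (0.88 + ρ_D + 0.64) / 2.640.
ρ_D = 0.917·2.640 − 0.88 − 0.64 = 0.901.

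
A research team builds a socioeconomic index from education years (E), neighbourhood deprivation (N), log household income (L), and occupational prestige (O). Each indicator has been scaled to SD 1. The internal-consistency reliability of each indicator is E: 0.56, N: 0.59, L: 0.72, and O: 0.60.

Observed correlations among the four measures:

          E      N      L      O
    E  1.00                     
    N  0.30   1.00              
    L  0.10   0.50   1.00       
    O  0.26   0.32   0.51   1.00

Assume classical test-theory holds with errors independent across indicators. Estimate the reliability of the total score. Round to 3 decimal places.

0.808

Var(E+N+L+O) = 4 + 2·[0.30 + 0.10 + 0.26 + 0.50 + 0.32 + 0.51] = 4 + 3.98 = 7.98.
Under uncorrelated errors the observed covariances equal the true-score covariances, so only the own-variance terms attenuate.
True-score variance = [0.56 + 0.59 + 0.72 + 0.60] + 3.98 = 2.47 + 3.98 = 6.45.
Reliability = 6.45 / 7.98 = 0.808.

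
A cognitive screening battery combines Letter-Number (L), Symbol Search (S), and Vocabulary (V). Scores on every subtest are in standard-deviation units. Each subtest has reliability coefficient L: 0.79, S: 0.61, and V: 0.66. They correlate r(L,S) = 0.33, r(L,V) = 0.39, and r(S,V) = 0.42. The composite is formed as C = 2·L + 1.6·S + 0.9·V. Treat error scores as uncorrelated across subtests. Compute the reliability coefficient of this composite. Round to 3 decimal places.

Var(C) = 2² + 1.6² + 0.9² + 2·[3.2·0.33 + 1.8·0.39 + 1.44·0.42] = 7.37 + 4.7256 = 12.0956.
Because errors are independent across components, Cov(Tᵢ,Tⱼ) = Cov(Xᵢ,Xⱼ); the off-diagonal part of the true-score variance is the same as above.
True-score variance = [2²·0.79 + 1.6²·0.61 + 0.9²·0.66] + 4.7256 = 5.2562 + 4.7256 = 9.9818.
Reliability = 9.9818 / 12.0956 = 0.825.

0.825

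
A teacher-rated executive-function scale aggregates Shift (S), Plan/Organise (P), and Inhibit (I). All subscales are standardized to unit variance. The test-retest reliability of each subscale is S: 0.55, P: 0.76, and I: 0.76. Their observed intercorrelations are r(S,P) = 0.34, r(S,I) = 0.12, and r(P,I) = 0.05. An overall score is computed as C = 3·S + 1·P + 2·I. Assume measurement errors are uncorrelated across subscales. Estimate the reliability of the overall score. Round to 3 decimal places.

Var(C) = 3² + 1 + 2² + 2·[3·0.34 + 6·0.12 + 2·0.05] = 14 + 3.68 = 17.68.
Under uncorrelated errors the observed covariances equal the true-score covariances, so only the own-variance terms attenuate.
True-score variance = [3²·0.55 + 0.76 + 2²·0.76] + 3.68 = 8.75 + 3.68 = 12.43.
Reliability = 12.43 / 17.68 = 0.703.

0.703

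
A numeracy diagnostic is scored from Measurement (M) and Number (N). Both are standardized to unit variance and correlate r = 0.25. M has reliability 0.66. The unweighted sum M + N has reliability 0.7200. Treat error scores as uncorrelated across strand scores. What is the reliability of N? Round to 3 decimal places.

0.640

Var(M+N) = 2 + 2·0.25 = 2.500.
True-score variance = ρ_M + ρ_N + 2·0.25, so 0.7200 = (0.66 + ρ_N + 0.50) / 2.500.
ρ_N = 0.7200·2.500 − 0.66 − 0.50 = 0.640.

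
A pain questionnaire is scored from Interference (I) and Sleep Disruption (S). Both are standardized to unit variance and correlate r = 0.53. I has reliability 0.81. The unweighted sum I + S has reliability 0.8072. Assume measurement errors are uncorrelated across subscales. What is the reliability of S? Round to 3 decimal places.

Var(I+S) = 2 + 2·0.53 = 3.060.
True-score variance = ρ_I + ρ_S + 2·0.53, so 0.8072 = (0.81 + ρ_S + 1.06) / 3.060.
ρ_S = 0.8072·3.060 − 0.81 − 1.06 = 0.600.

0.600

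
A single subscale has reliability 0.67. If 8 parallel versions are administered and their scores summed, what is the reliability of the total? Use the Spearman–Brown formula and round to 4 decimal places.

0.9420

ρ_k = kρ / (1 + (k−1)ρ) = 8·0.67 / (1 + 7·0.67) = 5.360 / 5.690 = 0.9420.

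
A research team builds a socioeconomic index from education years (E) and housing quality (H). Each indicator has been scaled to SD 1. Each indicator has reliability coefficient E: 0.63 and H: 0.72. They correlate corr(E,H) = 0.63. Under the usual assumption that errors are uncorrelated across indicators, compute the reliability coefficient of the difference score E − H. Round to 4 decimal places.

Var(E−H) = 1 + 1 − 2·0.63 = 2 − 1.26 = 0.74.
Under uncorrelated errors the observed covariances equal the true-score covariances, so only the own-variance terms attenuate.
True-score variance = [0.63 + 0.72] − 1.26 = 1.35 − 1.26 = 0.09.
Reliability = 0.09 / 0.74 = 0.1216.

0.1216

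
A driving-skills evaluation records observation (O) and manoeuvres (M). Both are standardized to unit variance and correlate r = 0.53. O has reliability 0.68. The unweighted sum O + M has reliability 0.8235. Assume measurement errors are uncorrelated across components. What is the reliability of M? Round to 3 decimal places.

Var(O+M) = 2 + 2·0.53 = 3.060.
True-score variance = ρ_O + ρ_M + 2·0.53, so 0.8235 = (0.68 + ρ_M + 1.06) / 3.060.
ρ_M = 0.8235·3.060 − 0.68 − 1.06 = 0.780.

0.780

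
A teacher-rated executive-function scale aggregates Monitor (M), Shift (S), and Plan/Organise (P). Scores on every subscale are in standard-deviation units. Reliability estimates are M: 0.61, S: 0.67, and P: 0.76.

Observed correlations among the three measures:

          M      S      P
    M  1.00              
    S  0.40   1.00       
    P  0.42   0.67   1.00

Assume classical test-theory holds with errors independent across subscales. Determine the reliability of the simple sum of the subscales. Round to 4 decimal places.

0.8395

Var(M+S+P) = 3 + 2·[0.40 + 0.42 + 0.67] = 3 + 2.98 = 5.98.
With uncorrelated errors the cross-covariances are all true-score covariance, so they carry over unchanged; only the diagonal terms shrink to ρᵢσᵢ².
True-score variance = [0.61 + 0.67 + 0.76] + 2.98 = 2.04 + 2.98 = 5.02.
Reliability = 5.02 / 5.98 = 0.8395.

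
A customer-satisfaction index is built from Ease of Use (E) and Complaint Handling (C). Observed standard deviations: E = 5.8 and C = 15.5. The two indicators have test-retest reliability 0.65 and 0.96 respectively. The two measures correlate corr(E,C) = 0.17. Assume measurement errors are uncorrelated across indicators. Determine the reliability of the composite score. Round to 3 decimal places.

Var(E+C) = 5.8² + 15.5² + 2·[5.8·15.5·0.17] = 273.89 + 30.566 = 304.456.
Under uncorrelated errors the observed covariances equal the true-score covariances, so only the own-variance terms attenuate.
True-score variance = [5.8²·0.65 + 15.5²·0.96] + 30.566 = 252.506 + 30.566 = 283.072.
Reliability = 283.072 / 304.456 = 0.930.

0.930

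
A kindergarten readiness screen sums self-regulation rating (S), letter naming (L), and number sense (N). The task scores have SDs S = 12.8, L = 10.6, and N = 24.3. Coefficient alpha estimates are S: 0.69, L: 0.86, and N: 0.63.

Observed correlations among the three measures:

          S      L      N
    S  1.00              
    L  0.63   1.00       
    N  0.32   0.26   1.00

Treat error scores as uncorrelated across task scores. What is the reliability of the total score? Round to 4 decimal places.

Var(S+L+N) = 12.8² + 10.6² + 24.3² + 2·[12.8·10.6·0.63 + 12.8·24.3·0.32 + 10.6·24.3·0.26] = 866.69 + 503.964 = 1370.65.
Because errors are independent across components, Cov(Tᵢ,Tⱼ) = Cov(Xᵢ,Xⱼ); the off-diagonal part of the true-score variance is the same as above.
True-score variance = [12.8²·0.69 + 10.6²·0.86 + 24.3²·0.63] + 503.964 = 581.688 + 503.964 = 1085.65.
Reliability = 1085.65 / 1370.65 = 0.7921.

0.7921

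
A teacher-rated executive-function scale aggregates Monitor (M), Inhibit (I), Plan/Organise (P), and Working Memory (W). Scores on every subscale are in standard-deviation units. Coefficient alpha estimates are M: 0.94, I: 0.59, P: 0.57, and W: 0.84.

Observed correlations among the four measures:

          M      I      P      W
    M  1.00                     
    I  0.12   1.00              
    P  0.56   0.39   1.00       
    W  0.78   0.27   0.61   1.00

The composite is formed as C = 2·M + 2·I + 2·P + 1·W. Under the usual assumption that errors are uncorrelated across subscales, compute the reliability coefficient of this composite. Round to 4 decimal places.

0.8667

Var(C) = 2² + 2² + 2² + 1 + 2·[4·0.12 + 4·0.56 + 2·0.78 + 4·0.39 + 2·0.27 + 2·0.61] = 13 + 15.2 = 28.2.
Under uncorrelated errors the observed covariances equal the true-score covariances, so only the own-variance terms attenuate.
True-score variance = [2²·0.94 + 2²·0.59 + 2²·0.57 + 0.84] + 15.2 = 9.24 + 15.2 = 24.44.
Reliability = 24.44 / 28.2 = 0.8667.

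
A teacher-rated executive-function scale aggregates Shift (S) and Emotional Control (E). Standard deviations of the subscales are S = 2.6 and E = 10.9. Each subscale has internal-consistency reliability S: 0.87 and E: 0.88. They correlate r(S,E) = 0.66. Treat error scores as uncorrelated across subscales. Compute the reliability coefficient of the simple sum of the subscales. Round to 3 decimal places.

Var(S+E) = 2.6² + 10.9² + 2·[2.6·10.9·0.66] = 125.57 + 37.4088 = 162.979.
Under uncorrelated errors the observed covariances equal the true-score covariances, so only the own-variance terms attenuate.
True-score variance = [2.6²·0.87 + 10.9²·0.88] + 37.4088 = 110.434 + 37.4088 = 147.843.
Reliability = 147.843 / 162.979 = 0.907.

0.907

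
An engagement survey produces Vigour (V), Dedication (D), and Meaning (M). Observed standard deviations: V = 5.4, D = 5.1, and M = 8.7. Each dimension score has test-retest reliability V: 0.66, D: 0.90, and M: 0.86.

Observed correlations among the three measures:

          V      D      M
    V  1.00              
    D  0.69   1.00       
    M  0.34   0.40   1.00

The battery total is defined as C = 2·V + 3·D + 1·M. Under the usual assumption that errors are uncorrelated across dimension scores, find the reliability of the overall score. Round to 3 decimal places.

0.911

Var(C) = 2²·5.4² + 3²·5.1² + 8.7² + 2·[6·5.4·5.1·0.69 + 2·5.4·8.7·0.34 + 3·5.1·8.7·0.40] = 426.42 + 398.412 = 824.832.
With uncorrelated errors the cross-covariances are all true-score covariance, so they carry over unchanged; only the diagonal terms shrink to ρᵢσᵢ².
True-score variance = [2²·5.4²·0.66 + 3²·5.1²·0.90 + 8.7²·0.86] + 398.412 = 352.757 + 398.412 = 751.169.
Reliability = 751.169 / 824.832 = 0.911.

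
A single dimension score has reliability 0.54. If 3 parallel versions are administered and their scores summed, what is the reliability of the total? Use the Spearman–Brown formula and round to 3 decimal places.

0.779

ρ_k = kρ / (1 + (k−1)ρ) = 3·0.54 / (1 + 2·0.54) = 1.620 / 2.080 = 0.779.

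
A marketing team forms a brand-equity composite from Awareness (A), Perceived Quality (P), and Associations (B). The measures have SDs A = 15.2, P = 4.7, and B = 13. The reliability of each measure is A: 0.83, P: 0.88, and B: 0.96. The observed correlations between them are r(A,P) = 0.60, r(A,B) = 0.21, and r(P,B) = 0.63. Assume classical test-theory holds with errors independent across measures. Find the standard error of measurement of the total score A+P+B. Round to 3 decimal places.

6.978

Var(total) = 422.13 + 245.706 = 667.836.
True-score variance = 373.442 + 245.706 = 619.148, so reliability = 0.9271.
Error variance = 667.836 − 619.148 = 48.6876; SEM = √48.6876 = 6.978.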